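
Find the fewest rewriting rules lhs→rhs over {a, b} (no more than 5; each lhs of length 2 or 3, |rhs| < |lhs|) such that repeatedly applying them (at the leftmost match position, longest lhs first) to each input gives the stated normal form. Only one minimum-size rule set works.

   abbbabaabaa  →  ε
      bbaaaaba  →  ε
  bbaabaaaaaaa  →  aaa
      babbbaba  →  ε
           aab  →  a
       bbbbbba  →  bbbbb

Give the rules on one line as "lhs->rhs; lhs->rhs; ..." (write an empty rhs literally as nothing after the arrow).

  | abbbabaabaa => bbabaabaa => baabaa => baa => ε
  | bbaaaaba => baaba => ba => ε
  | bbaabaaaaaaa => bbaaaaaaa => baaaaa => aaa
  | babbbaba => bbaba => ba => ε

ab->; ba->; baa->; bab->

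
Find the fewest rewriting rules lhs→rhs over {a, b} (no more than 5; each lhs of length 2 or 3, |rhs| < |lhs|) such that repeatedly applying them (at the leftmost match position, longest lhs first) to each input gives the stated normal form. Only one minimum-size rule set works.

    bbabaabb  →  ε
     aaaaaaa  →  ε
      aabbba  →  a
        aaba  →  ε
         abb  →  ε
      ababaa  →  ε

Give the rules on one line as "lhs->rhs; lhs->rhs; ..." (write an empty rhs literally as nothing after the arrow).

aa->; aaa->aa; ba->; bb->a

  | bbabaabb => aabaabb => baabb => abb => aa => ε
  | aaaaaaa => aaaaaa => aaaaa => aaaa => aaa => aa => ε
  | aabbba => bbba => aba => a
  | aaba => ba => ε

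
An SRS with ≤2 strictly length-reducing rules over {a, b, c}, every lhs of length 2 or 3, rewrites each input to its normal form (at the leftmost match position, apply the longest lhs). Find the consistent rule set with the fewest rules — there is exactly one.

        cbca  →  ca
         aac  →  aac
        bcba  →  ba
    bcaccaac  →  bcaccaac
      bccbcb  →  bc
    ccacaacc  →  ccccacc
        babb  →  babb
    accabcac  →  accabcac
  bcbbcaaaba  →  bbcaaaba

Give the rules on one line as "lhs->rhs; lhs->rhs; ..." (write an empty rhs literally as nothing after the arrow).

aca->cc; cb->

  | cbca => ca
  | aac
  | bcba => ba
  | bcaccaac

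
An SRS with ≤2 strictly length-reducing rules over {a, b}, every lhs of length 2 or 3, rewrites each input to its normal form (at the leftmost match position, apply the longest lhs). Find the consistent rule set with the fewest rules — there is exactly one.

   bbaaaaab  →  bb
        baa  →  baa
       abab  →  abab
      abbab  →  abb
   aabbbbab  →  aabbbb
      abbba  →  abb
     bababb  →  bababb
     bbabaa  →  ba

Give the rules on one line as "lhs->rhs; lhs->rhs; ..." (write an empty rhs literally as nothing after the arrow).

  | bbaaaaab => baaaab => bbab => bb
  | baa
  | abab
  | abbab => abb

aaa->b; bba->b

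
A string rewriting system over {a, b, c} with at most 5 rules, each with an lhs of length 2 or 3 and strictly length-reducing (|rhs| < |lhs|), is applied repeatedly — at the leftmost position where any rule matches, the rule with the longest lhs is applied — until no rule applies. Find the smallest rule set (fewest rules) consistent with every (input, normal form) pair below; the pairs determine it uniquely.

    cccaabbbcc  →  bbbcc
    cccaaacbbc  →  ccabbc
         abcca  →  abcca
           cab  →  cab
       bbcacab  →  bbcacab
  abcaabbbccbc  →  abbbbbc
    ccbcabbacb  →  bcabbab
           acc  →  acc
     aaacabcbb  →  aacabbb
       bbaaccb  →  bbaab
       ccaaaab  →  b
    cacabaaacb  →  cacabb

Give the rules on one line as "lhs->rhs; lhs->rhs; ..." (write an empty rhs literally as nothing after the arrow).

  | cccaabbbcc => ccbbbcc => cbbbcc => bbbcc
  | cccaaacbbc => ccacbbc => ccabbc
  | abcca
  | cab

aaa->aa; aba->ab; caa->; cb->b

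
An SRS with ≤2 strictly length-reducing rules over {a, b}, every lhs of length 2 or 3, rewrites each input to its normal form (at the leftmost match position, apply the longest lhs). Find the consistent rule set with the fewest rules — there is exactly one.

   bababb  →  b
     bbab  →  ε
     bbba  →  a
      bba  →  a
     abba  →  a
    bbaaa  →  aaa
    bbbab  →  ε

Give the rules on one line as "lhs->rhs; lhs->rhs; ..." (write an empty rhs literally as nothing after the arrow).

ab->; ba->a

  | bababb => ababb => abb => b
  | bbab => bab => ab => ε
  | bbba => bba => ba => a
  | bba => ba => a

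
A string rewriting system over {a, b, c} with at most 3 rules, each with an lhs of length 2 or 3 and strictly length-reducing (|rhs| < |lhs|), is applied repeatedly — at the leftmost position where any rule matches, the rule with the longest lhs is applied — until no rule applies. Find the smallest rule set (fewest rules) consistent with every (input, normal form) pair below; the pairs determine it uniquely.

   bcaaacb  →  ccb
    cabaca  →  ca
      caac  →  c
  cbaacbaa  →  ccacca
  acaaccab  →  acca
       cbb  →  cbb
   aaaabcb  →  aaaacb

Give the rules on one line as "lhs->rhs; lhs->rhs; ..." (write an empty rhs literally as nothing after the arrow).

  | bcaaacb => bacb => ccb
  | cabaca => caaca => ca
  | caac => c
  | cbaacbaa => ccacbaa => ccacca

ab->a; ba->c; caa->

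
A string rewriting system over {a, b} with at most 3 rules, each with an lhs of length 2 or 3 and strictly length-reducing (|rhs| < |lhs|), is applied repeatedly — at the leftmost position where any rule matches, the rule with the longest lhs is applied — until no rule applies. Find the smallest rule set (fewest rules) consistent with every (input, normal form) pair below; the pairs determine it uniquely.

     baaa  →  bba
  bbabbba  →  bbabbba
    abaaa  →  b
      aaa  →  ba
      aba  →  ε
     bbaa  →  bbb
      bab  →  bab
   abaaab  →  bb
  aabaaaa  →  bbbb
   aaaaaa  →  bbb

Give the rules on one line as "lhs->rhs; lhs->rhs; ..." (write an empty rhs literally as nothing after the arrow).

aa->b; aba->

  | baaa => bba
  | bbabbba
  | abaaa => aa => b
  | aaa => ba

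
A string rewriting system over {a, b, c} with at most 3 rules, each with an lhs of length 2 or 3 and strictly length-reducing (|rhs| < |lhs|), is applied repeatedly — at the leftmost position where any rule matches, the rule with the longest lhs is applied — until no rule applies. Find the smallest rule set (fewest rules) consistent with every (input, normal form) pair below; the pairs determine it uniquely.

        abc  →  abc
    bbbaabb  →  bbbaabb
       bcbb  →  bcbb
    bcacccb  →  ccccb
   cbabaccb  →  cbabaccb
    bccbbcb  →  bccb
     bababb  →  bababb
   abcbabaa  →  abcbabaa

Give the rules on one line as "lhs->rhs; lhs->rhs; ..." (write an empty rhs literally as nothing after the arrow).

  | abc
  | bbbaabb
  | bcbb
  | bcacccb => ccccb

bbc->; bca->c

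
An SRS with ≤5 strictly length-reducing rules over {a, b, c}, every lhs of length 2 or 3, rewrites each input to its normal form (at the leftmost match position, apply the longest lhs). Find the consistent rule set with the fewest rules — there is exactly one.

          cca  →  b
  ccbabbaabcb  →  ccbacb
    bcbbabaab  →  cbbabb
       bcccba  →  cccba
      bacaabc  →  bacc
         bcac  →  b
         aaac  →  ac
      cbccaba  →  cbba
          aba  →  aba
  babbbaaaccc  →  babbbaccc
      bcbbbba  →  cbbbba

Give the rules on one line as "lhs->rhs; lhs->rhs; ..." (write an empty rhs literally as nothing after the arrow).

  | cca => b
  | ccbabbaabcb => ccbabbbcb => ccbabbcb => ccbabcb => ccbacb
  | bcbbabaab => cbbabaab => cbbabb
  | bcccba => cccba

aa->; bc->c; cac->b; cca->b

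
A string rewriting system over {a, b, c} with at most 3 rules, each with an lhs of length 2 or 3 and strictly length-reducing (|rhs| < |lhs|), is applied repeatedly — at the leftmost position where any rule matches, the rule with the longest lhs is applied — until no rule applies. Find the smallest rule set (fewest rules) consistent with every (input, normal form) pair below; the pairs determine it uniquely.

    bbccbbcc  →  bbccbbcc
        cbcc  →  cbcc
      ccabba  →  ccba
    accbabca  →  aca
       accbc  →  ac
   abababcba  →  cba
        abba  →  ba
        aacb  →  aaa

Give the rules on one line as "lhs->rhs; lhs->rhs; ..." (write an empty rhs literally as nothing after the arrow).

ab->; acb->aa; acc->aa

  | bbccbbcc
  | cbcc
  | ccabba => ccba
  | accbabca => aababca => aabca => aca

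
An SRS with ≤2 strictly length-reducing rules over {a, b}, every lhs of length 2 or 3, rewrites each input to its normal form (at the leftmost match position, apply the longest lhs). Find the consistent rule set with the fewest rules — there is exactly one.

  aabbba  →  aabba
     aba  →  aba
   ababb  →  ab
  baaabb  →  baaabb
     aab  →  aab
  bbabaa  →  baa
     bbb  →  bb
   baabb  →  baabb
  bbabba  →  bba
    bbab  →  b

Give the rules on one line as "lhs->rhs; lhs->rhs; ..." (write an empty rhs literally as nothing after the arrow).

  | aabbba => aabba
  | aba
  | ababb => ab
  | baaabb

bab->; bbb->bb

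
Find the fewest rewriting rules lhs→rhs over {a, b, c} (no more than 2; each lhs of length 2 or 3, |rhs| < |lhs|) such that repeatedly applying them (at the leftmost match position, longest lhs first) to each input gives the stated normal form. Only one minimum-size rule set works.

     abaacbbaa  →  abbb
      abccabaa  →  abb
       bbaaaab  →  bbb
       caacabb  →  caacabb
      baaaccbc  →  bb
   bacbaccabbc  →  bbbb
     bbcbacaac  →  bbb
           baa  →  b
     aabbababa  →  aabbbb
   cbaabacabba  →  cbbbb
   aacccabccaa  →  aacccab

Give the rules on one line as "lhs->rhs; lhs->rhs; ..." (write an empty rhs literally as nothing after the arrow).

  | abaacbbaa => abacbbaa => abcbbaa => abbbaa => abbba => abbb
  | abccabaa => abcabaa => ababaa => abbaa => abba => abb
  | bbaaaab => bbaaab => bbaab => bbab => bbb
  | caacabb

ba->b; bc->b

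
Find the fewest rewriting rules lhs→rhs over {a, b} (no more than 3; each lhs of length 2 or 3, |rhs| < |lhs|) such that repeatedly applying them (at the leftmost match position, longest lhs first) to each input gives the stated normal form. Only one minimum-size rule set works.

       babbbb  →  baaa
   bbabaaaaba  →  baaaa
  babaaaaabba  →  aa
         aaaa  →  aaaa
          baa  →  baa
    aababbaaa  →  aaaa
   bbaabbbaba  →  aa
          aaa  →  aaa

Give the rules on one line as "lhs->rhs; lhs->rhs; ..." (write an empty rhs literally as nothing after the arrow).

  | babbbb => baabb => baaa
  | bbabaaaaba => baaaaba => baaabb => baaaa
  | babaaaaabba => bbbaaaabba => abaaaabba => bbaaabba => aabba => aa
  | aaaa

aba->bb; bb->a; bba->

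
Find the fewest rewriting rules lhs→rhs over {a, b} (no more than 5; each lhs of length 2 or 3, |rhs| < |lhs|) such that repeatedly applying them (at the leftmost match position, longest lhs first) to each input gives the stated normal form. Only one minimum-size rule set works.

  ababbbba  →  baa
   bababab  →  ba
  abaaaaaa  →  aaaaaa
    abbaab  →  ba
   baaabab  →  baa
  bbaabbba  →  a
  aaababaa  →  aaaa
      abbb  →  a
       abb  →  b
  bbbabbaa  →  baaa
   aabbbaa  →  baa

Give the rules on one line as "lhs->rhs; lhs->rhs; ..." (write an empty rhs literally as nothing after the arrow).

  | ababbbba => abbbba => bbba => baa
  | bababab => baabab => baab => ba
  | abaaaaaa => aaaaaa
  | abbaab => baab => ba

ab->; bab->ba; bb->a; bbb->ba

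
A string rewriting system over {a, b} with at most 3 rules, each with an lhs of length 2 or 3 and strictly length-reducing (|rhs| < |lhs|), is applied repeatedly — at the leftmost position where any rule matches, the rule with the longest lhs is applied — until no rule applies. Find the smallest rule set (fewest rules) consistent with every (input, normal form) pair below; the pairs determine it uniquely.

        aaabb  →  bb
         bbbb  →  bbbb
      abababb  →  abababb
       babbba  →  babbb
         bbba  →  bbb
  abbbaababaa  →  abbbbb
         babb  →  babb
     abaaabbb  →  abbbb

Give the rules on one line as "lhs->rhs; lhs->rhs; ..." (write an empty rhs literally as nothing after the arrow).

aaa->; bba->bb

  | aaabb => bb
  | bbbb
  | abababb
  | babbba => babbb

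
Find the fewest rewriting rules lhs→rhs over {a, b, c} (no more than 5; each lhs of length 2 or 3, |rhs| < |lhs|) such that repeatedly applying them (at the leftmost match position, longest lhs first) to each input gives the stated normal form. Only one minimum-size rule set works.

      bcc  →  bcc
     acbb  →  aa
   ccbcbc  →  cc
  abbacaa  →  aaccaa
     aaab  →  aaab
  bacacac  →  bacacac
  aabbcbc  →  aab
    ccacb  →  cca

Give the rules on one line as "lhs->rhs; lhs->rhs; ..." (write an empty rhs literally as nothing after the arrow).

  | bcc
  | acbb => aa
  | ccbcbc => ccbc => cc
  | abbacaa => aaccaa

bba->ac; bbc->b; cb->; cbb->a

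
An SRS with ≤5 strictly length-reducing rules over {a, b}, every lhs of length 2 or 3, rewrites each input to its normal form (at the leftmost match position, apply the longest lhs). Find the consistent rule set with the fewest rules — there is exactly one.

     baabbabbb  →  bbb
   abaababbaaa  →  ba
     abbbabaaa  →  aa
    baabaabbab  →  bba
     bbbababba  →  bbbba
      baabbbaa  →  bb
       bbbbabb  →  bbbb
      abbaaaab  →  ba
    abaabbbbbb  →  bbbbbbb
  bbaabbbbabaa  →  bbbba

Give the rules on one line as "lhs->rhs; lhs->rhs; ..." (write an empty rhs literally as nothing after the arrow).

aaa->b; ab->a; abb->; baa->

  | baabbabbb => bbabbb => bbb
  | abaababbaaa => aaababbaaa => bbabbaaa => bbaaa => ba
  | abbbabaaa => babaaa => baaaa => aa
  | baabaabbab => baabbab => bbab => bba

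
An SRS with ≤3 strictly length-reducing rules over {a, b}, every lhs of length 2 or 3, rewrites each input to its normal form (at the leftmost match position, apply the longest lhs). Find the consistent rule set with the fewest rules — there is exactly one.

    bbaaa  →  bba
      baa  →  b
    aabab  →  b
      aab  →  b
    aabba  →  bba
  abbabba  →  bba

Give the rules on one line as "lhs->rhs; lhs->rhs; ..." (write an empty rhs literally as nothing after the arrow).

  | bbaaa => bba
  | baa => b
  | aabab => bab => b
  | aab => b

aa->; ab->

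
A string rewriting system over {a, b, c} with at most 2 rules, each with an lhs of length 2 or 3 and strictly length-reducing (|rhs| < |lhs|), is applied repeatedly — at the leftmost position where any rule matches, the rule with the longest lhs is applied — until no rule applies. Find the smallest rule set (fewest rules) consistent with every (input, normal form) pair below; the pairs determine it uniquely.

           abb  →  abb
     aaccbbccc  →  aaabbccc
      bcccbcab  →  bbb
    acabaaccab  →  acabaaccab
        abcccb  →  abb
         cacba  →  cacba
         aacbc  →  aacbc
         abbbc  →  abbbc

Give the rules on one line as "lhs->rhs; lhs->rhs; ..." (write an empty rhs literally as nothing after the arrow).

  | abb
  | aaccbbccc => aaabbccc
  | bcccbcab => bcabcab => bbcab => bbb
  | acabaaccab

bca->b; ccb->ab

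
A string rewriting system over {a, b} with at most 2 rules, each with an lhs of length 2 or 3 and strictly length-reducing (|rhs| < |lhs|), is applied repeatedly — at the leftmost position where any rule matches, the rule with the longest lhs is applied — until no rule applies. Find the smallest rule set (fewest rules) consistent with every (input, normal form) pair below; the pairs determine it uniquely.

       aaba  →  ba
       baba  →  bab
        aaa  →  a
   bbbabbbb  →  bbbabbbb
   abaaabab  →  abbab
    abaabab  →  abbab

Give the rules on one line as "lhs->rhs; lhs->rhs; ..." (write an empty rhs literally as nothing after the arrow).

  | aaba => ba
  | baba => bab
  | aaa => a
  | bbbabbbb

aa->; aba->ab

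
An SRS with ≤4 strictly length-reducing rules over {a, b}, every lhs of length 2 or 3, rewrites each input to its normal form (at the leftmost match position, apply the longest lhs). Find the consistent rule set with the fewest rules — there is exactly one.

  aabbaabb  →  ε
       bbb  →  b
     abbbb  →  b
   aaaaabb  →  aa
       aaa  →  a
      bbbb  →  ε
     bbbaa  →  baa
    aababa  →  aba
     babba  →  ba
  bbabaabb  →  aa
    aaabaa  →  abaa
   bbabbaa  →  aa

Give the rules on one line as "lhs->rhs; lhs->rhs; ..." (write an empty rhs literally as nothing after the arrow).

  | aabbaabb => baabb => bb => ε
  | bbb => b
  | abbbb => aabb => b
  | aaaaabb => aaabb => abb => aa

aaa->a; aab->; abb->aa; bb->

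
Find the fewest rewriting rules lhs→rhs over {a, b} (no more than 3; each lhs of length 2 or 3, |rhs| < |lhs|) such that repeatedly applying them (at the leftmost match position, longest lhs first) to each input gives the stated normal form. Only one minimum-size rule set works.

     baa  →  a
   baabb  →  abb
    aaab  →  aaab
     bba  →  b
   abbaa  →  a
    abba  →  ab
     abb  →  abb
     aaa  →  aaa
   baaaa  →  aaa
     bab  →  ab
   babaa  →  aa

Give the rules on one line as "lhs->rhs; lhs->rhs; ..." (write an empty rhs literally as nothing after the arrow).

  | baa => a
  | baabb => abb
  | aaab
  | bba => b

ba->; bab->ab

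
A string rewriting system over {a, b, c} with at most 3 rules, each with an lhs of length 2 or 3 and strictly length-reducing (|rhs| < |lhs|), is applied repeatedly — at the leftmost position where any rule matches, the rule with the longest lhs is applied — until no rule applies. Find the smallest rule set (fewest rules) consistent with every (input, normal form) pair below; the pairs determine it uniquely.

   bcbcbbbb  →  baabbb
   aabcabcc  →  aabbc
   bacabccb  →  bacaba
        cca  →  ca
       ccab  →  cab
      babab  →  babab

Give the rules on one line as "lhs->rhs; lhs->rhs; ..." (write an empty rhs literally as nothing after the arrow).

bca->b; cb->a; cc->c

  | bcbcbbbb => bacbbbb => baabbb
  | aabcabcc => aabbcc => aabbc
  | bacabccb => bacabcb => bacaba
  | cca => ca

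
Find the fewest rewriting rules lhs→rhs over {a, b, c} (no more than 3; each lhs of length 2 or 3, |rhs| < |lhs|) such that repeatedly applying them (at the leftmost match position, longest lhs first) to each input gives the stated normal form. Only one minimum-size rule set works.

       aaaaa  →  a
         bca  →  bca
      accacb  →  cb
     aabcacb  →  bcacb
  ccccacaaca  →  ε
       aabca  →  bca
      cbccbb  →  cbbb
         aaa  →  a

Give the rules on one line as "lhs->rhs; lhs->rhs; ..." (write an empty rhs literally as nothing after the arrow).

aa->; cc->

  | aaaaa => aaa => a
  | bca
  | accacb => aacb => cb
  | aabcacb => bcacb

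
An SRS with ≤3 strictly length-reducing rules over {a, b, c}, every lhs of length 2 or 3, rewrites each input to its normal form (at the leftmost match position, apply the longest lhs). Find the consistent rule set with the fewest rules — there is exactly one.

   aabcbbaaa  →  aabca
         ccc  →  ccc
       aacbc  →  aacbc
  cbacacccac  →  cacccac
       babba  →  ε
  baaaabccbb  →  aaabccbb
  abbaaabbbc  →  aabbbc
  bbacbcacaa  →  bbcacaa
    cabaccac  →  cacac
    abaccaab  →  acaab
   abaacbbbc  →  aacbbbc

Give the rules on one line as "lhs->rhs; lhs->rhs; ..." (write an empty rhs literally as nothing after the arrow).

ba->; bab->; bac->

  | aabcbbaaa => aabcbaa => aabca
  | ccc
  | aacbc
  | cbacacccac => cacccac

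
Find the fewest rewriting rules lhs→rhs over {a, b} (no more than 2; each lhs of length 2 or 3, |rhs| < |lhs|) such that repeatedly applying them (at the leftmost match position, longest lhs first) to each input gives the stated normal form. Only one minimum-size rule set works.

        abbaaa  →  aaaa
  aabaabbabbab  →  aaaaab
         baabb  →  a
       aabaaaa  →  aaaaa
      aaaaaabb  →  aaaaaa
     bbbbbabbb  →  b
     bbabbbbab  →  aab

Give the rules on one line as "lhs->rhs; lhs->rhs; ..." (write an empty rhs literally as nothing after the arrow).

ba->; bb->

  | abbaaa => aaaa
  | aabaabbabbab => aaabbabbab => aaaabbab => aaaaab
  | baabb => abb => a
  | aabaaaa => aaaaa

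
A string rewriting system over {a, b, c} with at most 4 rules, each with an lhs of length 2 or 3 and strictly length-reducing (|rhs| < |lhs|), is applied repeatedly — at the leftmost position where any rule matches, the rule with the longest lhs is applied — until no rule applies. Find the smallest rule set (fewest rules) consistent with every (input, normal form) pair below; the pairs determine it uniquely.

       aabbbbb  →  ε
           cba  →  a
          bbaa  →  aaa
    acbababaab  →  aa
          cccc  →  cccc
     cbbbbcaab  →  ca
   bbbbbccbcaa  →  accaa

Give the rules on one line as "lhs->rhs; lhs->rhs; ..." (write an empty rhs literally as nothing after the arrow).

ab->; bb->a; cb->

  | aabbbbb => abbbb => bbb => ab => ε
  | cba => a
  | bbaa => aaa
  | acbababaab => aababaab => aabaab => aaab => aa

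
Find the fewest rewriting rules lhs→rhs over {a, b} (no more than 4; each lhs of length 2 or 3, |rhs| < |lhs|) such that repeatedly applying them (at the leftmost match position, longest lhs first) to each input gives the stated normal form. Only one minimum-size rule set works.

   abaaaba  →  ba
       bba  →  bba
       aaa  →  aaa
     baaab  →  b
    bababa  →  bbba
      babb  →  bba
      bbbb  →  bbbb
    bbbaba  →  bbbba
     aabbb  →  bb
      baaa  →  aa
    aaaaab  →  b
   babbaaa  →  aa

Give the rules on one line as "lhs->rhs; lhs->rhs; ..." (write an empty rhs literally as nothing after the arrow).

  | abaaaba => baaaba => aaba => aba => ba
  | bba
  | aaa
  | baaab => aab => ab => b

ab->b; abb->ba; baa->a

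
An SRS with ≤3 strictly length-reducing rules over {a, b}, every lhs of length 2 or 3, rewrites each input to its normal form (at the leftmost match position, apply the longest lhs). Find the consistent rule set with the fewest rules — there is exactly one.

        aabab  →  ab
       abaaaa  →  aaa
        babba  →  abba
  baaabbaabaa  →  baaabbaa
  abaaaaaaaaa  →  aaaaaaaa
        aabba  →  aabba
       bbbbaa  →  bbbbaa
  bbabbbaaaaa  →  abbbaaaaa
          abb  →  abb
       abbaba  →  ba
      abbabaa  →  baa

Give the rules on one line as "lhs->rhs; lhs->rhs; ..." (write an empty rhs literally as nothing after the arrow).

  | aabab => ab
  | abaaaa => aaa
  | babba => abba
  | baaabbaabaa => baaabbaa

aba->; bab->ab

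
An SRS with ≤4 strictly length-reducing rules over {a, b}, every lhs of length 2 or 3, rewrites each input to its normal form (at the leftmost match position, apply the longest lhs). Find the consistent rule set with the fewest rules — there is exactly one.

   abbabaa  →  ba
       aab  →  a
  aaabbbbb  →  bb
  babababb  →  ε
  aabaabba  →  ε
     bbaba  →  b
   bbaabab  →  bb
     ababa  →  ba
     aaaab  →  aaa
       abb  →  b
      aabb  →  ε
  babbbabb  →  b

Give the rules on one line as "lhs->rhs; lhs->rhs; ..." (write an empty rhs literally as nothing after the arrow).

ab->; aba->; bba->b; bbb->

  | abbabaa => babaa => ba
  | aab => a
  | aaabbbbb => aabbbb => abbb => bb
  | babababb => bbabb => bbb => ε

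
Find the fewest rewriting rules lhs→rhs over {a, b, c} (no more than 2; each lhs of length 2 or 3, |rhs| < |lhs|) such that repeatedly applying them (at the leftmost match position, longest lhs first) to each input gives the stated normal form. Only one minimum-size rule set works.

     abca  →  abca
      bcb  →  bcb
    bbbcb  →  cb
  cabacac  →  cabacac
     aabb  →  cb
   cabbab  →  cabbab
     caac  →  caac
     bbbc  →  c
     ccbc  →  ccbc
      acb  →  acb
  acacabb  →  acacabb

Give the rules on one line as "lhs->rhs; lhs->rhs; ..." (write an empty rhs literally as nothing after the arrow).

  | abca
  | bcb
  | bbbcb => cb
  | cabacac

aab->c; bbb->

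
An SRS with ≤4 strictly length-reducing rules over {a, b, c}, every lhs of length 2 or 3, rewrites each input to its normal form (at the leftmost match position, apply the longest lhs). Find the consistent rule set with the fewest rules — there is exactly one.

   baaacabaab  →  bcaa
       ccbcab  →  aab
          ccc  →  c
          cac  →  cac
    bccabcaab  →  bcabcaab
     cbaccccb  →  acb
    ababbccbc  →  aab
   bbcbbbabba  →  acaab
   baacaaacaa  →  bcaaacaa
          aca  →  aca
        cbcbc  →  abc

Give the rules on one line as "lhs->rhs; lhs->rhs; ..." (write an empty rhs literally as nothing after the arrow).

  | baaacabaab => baacabaab => bacabaab => bcabaab => bcabab => bcabb => bcaa
  | ccbcab => cbcab => aab
  | ccc => cc => c
  | cac

ba->b; bb->a; cbc->a; cc->c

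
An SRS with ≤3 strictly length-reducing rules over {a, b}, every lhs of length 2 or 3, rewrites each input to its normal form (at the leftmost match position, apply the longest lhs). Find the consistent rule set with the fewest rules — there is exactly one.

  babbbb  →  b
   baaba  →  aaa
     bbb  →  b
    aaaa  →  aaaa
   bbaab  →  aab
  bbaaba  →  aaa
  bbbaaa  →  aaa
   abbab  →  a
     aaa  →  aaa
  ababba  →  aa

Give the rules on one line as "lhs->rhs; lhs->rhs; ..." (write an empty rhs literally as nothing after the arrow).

  | babbbb => bbb => bb => b
  | baaba => aaba => aaa
  | bbb => bb => b
  | aaaa

ba->a; bab->; bb->b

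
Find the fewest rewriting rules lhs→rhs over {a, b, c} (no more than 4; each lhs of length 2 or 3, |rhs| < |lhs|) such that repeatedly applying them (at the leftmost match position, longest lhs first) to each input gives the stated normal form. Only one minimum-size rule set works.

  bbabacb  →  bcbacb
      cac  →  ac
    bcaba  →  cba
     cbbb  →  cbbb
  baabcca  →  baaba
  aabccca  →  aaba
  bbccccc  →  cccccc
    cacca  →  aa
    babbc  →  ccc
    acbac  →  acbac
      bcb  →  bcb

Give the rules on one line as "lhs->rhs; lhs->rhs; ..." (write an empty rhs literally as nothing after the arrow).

  | bbabacb => bcbacb
  | cac => ac
  | bcaba => baba => cba
  | cbbb

bab->cb; bbc->cc; ca->a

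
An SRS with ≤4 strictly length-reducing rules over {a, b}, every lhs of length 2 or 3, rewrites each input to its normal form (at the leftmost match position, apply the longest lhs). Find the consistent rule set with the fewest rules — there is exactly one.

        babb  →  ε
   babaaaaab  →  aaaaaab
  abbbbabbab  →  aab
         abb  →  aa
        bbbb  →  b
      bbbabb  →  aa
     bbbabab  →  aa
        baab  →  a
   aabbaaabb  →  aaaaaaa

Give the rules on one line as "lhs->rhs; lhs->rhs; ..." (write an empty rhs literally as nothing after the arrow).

  | babb => bbb => ε
  | babaaaaab => bbaaaaab => aaaaaab
  | abbbbabbab => ababbab => abbbab => aab
  | abb => aa

ba->b; bb->a; bbb->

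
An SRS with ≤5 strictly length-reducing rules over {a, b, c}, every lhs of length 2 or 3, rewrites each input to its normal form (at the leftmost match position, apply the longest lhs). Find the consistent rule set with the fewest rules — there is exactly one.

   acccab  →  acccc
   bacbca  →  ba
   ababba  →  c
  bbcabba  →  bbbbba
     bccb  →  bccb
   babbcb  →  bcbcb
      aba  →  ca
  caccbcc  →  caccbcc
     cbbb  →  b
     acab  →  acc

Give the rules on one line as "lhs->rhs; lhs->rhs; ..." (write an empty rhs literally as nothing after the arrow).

  | acccab => acccc
  | bacbca => bacbb => ba
  | ababba => cabba => ccba => c
  | bbcabba => bbbbba

ab->c; bca->bb; cba->; cbb->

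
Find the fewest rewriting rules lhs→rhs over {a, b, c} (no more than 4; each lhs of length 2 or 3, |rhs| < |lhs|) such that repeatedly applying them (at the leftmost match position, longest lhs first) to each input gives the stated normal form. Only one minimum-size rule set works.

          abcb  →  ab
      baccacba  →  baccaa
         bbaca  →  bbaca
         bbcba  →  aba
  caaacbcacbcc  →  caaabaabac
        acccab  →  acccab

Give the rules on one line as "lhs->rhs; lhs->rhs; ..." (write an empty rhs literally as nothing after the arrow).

bbc->a; cb->; cbc->ba

  | abcb => ab
  | baccacba => baccaa
  | bbaca
  | bbcba => aba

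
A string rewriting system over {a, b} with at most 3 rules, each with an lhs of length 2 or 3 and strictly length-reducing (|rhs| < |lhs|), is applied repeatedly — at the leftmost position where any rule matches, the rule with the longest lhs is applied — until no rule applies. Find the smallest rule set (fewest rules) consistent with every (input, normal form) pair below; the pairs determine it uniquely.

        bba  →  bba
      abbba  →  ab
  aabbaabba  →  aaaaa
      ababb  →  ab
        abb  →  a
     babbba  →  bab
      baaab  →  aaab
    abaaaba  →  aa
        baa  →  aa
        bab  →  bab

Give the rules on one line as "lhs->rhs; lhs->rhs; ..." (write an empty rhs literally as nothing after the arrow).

aba->ab; abb->a; baa->aa

  | bba
  | abbba => aba => ab
  | aabbaabba => aaaabba => aaaaa
  | ababb => abbb => ab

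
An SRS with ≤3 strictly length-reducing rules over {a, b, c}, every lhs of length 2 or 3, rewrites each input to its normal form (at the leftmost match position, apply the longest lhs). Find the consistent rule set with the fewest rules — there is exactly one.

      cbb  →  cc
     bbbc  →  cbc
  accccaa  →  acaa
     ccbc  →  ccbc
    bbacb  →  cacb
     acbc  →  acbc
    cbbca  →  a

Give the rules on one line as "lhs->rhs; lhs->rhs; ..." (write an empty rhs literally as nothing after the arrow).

  | cbb => cc
  | bbbc => cbc
  | accccaa => acaa
  | ccbc

bb->c; ccc->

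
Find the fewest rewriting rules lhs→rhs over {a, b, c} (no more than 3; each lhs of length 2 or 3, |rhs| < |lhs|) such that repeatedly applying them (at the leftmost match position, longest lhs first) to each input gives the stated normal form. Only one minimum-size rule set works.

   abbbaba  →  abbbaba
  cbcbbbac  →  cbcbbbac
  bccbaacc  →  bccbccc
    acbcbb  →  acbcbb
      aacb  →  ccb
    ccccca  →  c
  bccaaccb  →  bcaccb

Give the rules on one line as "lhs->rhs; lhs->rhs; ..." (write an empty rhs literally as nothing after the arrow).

aa->c; cca->aa

  | abbbaba
  | cbcbbbac
  | bccbaacc => bccbccc
  | acbcbb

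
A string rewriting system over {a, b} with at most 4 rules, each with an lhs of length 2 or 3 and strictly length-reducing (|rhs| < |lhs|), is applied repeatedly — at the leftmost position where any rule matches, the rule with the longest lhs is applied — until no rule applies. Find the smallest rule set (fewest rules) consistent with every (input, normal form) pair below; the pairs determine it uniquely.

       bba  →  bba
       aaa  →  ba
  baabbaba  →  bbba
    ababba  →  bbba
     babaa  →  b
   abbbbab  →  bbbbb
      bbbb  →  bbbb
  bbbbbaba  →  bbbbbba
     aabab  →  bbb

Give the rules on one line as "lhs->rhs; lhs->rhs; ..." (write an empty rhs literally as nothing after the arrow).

  | bba
  | aaa => ba
  | baabbaba => bbaba => bbba
  | ababba => babba => bbba

aa->b; ab->b; baa->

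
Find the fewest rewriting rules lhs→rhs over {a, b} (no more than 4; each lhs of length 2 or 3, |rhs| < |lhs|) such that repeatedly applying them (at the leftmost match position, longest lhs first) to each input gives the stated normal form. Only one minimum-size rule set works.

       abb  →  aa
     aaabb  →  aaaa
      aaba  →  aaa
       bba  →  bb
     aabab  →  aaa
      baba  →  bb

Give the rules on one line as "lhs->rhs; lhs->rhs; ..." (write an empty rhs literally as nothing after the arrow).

  | abb => aa
  | aaabb => aaaa
  | aaba => aaa
  | bba => bb

ab->a; abb->aa; ba->b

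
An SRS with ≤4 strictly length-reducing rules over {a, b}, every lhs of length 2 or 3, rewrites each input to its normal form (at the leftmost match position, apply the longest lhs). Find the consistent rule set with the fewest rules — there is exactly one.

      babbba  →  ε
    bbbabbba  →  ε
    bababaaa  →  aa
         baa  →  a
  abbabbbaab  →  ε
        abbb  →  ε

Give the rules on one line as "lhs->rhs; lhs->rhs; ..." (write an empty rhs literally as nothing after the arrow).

ab->; ba->; bb->

  | babbba => bbba => ba => ε
  | bbbabbba => babbba => bbba => ba => ε
  | bababaaa => babaaa => baaa => aa
  | baa => a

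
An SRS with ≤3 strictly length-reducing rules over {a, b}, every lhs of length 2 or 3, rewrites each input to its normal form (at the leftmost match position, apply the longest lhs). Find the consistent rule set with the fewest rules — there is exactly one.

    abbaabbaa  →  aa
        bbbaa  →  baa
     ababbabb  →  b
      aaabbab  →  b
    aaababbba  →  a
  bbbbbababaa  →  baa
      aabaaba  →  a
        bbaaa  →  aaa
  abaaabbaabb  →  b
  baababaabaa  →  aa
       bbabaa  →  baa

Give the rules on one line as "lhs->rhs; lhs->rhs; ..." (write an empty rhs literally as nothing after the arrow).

ab->b; bb->

  | abbaabbaa => bbaabbaa => aabbaa => abbaa => bbaa => aa
  | bbbaa => baa
  | ababbabb => babbabb => bbbabb => babb => bbb => b
  | aaabbab => aabbab => abbab => bbab => ab => b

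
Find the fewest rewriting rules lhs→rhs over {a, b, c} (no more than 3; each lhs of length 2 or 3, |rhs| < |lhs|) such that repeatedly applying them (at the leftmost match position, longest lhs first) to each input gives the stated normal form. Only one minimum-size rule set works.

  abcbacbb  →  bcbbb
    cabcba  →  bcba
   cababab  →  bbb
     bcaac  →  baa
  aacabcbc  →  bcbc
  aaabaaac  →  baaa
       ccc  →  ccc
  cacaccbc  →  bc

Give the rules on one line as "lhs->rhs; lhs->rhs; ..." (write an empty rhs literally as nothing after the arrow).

  | abcbacbb => bcbacbb => bcbabb => bcbbb
  | cabcba => abcba => bcba
  | cababab => ababab => babab => bbab => bbb
  | bcaac => baac => baa

ab->b; ac->a; ca->a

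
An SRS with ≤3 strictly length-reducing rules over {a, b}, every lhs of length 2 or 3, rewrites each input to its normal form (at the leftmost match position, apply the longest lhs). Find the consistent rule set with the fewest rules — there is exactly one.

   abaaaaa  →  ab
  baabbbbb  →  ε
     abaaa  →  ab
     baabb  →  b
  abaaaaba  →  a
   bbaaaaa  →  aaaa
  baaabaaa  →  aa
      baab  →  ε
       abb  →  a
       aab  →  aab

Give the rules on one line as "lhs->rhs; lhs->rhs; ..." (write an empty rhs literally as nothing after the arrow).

ba->b; bb->; bba->

  | abaaaaa => abaaaa => abaaa => abaa => aba => ab
  | baabbbbb => babbbbb => bbbbbb => bbbb => bb => ε
  | abaaa => abaa => aba => ab
  | baabb => babb => bbb => b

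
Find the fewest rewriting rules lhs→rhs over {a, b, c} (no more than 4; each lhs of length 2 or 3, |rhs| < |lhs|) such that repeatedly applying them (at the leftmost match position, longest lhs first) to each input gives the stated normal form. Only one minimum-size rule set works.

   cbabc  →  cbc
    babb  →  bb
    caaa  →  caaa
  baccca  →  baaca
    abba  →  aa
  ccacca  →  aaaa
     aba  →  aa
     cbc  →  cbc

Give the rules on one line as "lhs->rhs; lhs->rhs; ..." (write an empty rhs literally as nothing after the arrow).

ab->a; bab->b; cc->a

  | cbabc => cbc
  | babb => bb
  | caaa
  | baccca => baaca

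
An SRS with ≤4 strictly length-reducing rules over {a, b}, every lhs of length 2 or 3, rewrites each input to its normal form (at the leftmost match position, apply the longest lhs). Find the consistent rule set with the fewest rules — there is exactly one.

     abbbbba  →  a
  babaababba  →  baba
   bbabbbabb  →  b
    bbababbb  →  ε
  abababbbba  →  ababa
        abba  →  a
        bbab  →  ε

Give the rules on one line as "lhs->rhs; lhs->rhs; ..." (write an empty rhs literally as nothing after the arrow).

aa->; aab->; bb->a; bbb->bb

  | abbbbba => abbbba => abbba => abba => aaa => a
  | babaababba => bababba => babaaa => baba
  | bbabbbabb => aabbbabb => bbabb => aabb => b
  | bbababbb => aababbb => abbb => abb => aa => ε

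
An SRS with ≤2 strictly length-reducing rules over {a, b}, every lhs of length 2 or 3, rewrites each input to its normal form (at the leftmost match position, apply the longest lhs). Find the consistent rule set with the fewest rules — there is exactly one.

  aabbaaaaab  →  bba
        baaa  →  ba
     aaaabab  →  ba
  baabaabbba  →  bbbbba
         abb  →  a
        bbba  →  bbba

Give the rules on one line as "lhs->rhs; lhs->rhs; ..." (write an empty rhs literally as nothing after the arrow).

aa->; ab->a

  | aabbaaaaab => bbaaaaab => bbaaab => bbab => bba
  | baaa => ba
  | aaaabab => aabab => bab => ba
  | baabaabbba => bbaabbba => bbbbba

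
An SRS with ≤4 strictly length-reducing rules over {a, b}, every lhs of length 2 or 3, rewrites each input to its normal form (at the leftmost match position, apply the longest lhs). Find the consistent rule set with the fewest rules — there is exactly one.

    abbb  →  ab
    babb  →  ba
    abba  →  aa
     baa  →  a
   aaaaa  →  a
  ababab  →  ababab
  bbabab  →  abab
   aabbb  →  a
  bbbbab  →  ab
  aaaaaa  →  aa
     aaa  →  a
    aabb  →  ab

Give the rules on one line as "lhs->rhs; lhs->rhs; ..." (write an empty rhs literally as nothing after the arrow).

  | abbb => ab
  | babb => ba
  | abba => aa
  | baa => a

aaa->a; aab->a; baa->a; bb->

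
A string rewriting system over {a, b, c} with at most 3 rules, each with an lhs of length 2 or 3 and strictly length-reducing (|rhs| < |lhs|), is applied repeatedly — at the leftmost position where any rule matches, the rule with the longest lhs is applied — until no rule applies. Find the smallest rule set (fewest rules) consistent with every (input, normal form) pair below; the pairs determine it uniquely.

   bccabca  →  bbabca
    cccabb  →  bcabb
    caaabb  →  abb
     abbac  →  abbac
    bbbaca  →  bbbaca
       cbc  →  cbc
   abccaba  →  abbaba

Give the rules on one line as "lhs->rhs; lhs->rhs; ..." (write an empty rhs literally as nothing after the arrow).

caa->; cc->b

  | bccabca => bbabca
  | cccabb => bcabb
  | caaabb => abb
  | abbac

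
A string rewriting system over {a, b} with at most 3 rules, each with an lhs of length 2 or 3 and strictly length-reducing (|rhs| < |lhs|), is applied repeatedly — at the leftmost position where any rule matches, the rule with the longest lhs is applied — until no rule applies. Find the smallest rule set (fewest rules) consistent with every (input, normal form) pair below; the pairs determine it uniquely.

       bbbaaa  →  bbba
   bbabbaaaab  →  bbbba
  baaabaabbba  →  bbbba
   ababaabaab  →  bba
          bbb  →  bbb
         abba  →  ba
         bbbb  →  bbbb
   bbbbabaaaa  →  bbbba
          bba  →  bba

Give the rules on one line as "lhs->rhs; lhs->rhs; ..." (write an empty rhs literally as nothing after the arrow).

  | bbbaaa => bbbaa => bbba
  | bbabbaaaab => bbbaaaab => bbbaaab => bbbaab => bbbba
  | baaabaabbba => baabaabbba => bbaaabbba => bbaabbba => bbbabba => bbbba
  | ababaabaab => abaabaab => aabaab => baaab => baab => bba

aa->a; aab->ba; ab->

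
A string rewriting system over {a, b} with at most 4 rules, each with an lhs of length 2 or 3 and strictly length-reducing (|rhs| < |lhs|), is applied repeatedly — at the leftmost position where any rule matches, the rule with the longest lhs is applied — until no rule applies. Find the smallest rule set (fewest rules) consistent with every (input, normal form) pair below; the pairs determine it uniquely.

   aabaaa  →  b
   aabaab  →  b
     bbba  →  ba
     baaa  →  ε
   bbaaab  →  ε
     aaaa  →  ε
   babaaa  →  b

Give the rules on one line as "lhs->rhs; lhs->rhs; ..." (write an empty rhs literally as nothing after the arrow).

aa->b; ab->b; bb->; bba->

  | aabaaa => bbaaa => aa => b
  | aabaab => bbaab => ab => b
  | bbba => ba
  | baaa => bba => ε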